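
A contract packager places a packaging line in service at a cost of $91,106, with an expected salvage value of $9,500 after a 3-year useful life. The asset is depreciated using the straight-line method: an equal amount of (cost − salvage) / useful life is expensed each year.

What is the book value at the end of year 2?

$36,702

Depreciable base = $91,106 − $9,500 = $81,606.
Annual expense = $81,606 / 3 = $27,202.
End of year 1: book value $63,904.
End of year 2: book value $36,702.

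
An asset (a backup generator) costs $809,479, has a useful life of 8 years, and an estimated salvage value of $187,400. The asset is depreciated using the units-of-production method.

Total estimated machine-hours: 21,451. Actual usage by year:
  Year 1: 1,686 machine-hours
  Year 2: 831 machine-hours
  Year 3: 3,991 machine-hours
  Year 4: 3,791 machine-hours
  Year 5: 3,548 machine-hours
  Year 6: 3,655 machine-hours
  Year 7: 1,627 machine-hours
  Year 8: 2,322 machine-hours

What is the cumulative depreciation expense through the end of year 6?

Depreciable base = $809,479 − $187,400 = $622,079.
Rate = $622,079 / 21,451 machine-hours = $29 per machine-hour.
Year 1: 1,686 × $29 = $48,894. Book value $760,585.
Year 2: 831 × $29 = $24,099. Book value $736,486.
Year 3: 3,991 × $29 = $115,739. Book value $620,747.
Year 4: 3,791 × $29 = $109,939. Book value $510,808.
Year 5: 3,548 × $29 = $102,892. Book value $407,916.
Year 6: 3,655 × $29 = $105,995. Book value $301,921.
Accumulated through year 6 = $809,479 − $301,921 = $507,558.

$507,558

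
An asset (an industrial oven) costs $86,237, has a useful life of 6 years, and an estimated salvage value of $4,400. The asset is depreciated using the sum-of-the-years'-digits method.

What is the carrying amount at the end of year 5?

$8,297

Depreciable base = $86,237 − $4,400 = $81,837.
Sum of the years' digits = 6+5+4+3+2+1 = 21.
Year 1: $81,837 × 6/21 = $23,382. Book value $62,855.
Year 2: $81,837 × 5/21 = $19,485. Book value $43,370.
Year 3: $81,837 × 4/21 = $15,588. Book value $27,782.
Year 4: $81,837 × 3/21 = $11,691. Book value $16,091.
Year 5: $81,837 × 2/21 = $7,794. Book value $8,297.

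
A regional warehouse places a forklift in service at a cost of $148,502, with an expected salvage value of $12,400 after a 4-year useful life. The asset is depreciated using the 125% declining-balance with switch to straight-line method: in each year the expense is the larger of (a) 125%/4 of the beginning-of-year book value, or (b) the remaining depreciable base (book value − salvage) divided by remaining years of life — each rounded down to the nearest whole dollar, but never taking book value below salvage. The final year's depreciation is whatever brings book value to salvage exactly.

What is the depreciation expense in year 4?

$28,896

Depreciable base = $148,502 − $12,400 = $136,102.
Year 1: DB = ⌊$148,502 × 125%/4⌋ = $46,406; SL = ⌊$136,102/4⌋ = $34,025 → take DB $46,406. Book value $102,096.
Year 2: DB = ⌊$102,096 × 125%/4⌋ = $31,905; SL = ⌊$89,696/3⌋ = $29,898 → take DB $31,905. Book value $70,191.
Year 3: DB = ⌊$70,191 × 125%/4⌋ = $21,934; SL = ⌊$57,791/2⌋ = $28,895 → take SL $28,895. Book value $41,296.
Year 4 (final): $41,296 − $12,400 = $28,896. Book value $12,400.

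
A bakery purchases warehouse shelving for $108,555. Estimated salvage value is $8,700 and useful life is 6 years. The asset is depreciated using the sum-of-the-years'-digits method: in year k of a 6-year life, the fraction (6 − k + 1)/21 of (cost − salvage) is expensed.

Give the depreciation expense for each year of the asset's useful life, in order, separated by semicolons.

$28,530; $23,775; $19,020; $14,265; $9,510; $4,755

Depreciable base = $108,555 − $8,700 = $99,855.
Sum of the years' digits = 6+5+4+3+2+1 = 21.
Year 1: $99,855 × 6/21 = $28,530. Book value $80,025.
Year 2: $99,855 × 5/21 = $23,775. Book value $56,250.
Year 3: $99,855 × 4/21 = $19,020. Book value $37,230.
Year 4: $99,855 × 3/21 = $14,265. Book value $22,965.
Year 5: $99,855 × 2/21 = $9,510. Book value $13,455.
Year 6: $99,855 × 1/21 = $4,755. Book value $8,700.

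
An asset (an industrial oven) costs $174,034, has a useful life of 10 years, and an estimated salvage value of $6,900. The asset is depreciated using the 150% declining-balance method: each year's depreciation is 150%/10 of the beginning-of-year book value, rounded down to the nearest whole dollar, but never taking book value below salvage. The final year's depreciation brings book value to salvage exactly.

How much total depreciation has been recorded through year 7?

Depreciable base = $174,034 − $6,900 = $167,134.
Year 1: ⌊$174,034 × 150%/10⌋ = $26,105. Book value $147,929.
Year 2: ⌊$147,929 × 150%/10⌋ = $22,189. Book value $125,740.
Year 3: ⌊$125,740 × 150%/10⌋ = $18,861. Book value $106,879.
Year 4: ⌊$106,879 × 150%/10⌋ = $16,031. Book value $90,848.
Year 5: ⌊$90,848 × 150%/10⌋ = $13,627. Book value $77,221.
Year 6: ⌊$77,221 × 150%/10⌋ = $11,583. Book value $65,638.
Year 7: ⌊$65,638 × 150%/10⌋ = $9,845. Book value $55,793.
Accumulated through year 7 = $174,034 − $55,793 = $118,241.

$118,241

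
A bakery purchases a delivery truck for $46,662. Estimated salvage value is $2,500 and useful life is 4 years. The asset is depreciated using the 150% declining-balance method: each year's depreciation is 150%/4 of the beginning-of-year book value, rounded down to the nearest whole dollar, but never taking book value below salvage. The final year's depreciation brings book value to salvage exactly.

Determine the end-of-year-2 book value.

$18,228

Depreciable base = $46,662 − $2,500 = $44,162.
Year 1: ⌊$46,662 × 150%/4⌋ = $17,498. Book value $29,164.
Year 2: ⌊$29,164 × 150%/4⌋ = $10,936. Book value $18,228.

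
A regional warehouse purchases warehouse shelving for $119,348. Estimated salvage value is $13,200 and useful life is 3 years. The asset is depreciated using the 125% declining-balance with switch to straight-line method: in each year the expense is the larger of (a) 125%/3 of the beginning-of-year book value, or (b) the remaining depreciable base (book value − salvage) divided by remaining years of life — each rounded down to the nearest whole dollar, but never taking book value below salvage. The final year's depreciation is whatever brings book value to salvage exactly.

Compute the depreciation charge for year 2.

$29,008

Depreciable base = $119,348 − $13,200 = $106,148.
Year 1: DB = ⌊$119,348 × 125%/3⌋ = $49,728; SL = ⌊$106,148/3⌋ = $35,382 → take DB $49,728. Book value $69,620.
Year 2: DB = ⌊$69,620 × 125%/3⌋ = $29,008; SL = ⌊$56,420/2⌋ = $28,210 → take DB $29,008. Book value $40,612.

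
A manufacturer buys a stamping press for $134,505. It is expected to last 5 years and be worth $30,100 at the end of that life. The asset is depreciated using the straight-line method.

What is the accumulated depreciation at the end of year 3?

$62,643

Depreciable base = $134,505 − $30,100 = $104,405.
Annual expense = $104,405 / 5 = $20,881.
End of year 1: book value $113,624.
End of year 2: book value $92,743.
End of year 3: book value $71,862.
Accumulated through year 3 = $134,505 − $71,862 = $62,643.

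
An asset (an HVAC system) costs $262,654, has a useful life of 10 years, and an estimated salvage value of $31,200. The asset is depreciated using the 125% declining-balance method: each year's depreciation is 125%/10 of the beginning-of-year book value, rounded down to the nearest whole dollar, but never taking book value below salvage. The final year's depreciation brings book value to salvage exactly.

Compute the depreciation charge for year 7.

Depreciable base = $262,654 − $31,200 = $231,454.
Year 1: ⌊$262,654 × 125%/10⌋ = $32,831. Book value $229,823.
Year 2: ⌊$229,823 × 125%/10⌋ = $28,727. Book value $201,096.
Year 3: ⌊$201,096 × 125%/10⌋ = $25,137. Book value $175,959.
Year 4: ⌊$175,959 × 125%/10⌋ = $21,994. Book value $153,965.
Year 5: ⌊$153,965 × 125%/10⌋ = $19,245. Book value $134,720.
Year 6: ⌊$134,720 × 125%/10⌋ = $16,840. Book value $117,880.
Year 7: ⌊$117,880 × 125%/10⌋ = $14,735. Book value $103,145.

$14,735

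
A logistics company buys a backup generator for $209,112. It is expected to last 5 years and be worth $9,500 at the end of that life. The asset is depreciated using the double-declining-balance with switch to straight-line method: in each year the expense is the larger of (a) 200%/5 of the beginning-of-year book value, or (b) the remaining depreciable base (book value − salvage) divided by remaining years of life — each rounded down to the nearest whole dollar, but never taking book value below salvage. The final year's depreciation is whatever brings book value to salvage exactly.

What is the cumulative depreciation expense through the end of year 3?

$163,943

Depreciable base = $209,112 − $9,500 = $199,612.
Year 1: DB = ⌊$209,112 × 200%/5⌋ = $83,644; SL = ⌊$199,612/5⌋ = $39,922 → take DB $83,644. Book value $125,468.
Year 2: DB = ⌊$125,468 × 200%/5⌋ = $50,187; SL = ⌊$115,968/4⌋ = $28,992 → take DB $50,187. Book value $75,281.
Year 3: DB = ⌊$75,281 × 200%/5⌋ = $30,112; SL = ⌊$65,781/3⌋ = $21,927 → take DB $30,112. Book value $45,169.
Accumulated through year 3 = $209,112 − $45,169 = $163,943.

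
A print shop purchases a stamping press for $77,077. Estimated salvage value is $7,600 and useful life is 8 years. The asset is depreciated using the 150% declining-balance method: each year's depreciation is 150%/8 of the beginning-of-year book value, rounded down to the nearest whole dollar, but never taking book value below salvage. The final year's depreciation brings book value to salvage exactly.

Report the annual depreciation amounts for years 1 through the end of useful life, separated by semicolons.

$14,451; $11,742; $9,540; $7,752; $6,298; $5,117; $4,158; $10,419

Depreciable base = $77,077 − $7,600 = $69,477.
Year 1: ⌊$77,077 × 150%/8⌋ = $14,451. Book value $62,626.
Year 2: ⌊$62,626 × 150%/8⌋ = $11,742. Book value $50,884.
Year 3: ⌊$50,884 × 150%/8⌋ = $9,540. Book value $41,344.
Year 4: ⌊$41,344 × 150%/8⌋ = $7,752. Book value $33,592.
Year 5: ⌊$33,592 × 150%/8⌋ = $6,298. Book value $27,294.
Year 6: ⌊$27,294 × 150%/8⌋ = $5,117. Book value $22,177.
Year 7: ⌊$22,177 × 150%/8⌋ = $4,158. Book value $18,019.
Year 8 (final): $18,019 − $7,600 = $10,419. Book value $7,600.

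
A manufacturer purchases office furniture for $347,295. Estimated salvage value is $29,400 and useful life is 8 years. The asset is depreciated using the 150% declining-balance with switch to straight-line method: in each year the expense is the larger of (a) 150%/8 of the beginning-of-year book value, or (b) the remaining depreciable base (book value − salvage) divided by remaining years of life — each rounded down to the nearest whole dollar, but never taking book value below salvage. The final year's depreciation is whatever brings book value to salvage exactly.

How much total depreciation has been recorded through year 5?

Depreciable base = $347,295 − $29,400 = $317,895.
Year 1: DB = ⌊$347,295 × 150%/8⌋ = $65,117; SL = ⌊$317,895/8⌋ = $39,736 → take DB $65,117. Book value $282,178.
Year 2: DB = ⌊$282,178 × 150%/8⌋ = $52,908; SL = ⌊$252,778/7⌋ = $36,111 → take DB $52,908. Book value $229,270.
Year 3: DB = ⌊$229,270 × 150%/8⌋ = $42,988; SL = ⌊$199,870/6⌋ = $33,311 → take DB $42,988. Book value $186,282.
Year 4: DB = ⌊$186,282 × 150%/8⌋ = $34,927; SL = ⌊$156,882/5⌋ = $31,376 → take DB $34,927. Book value $151,355.
Year 5: DB = ⌊$151,355 × 150%/8⌋ = $28,379; SL = ⌊$121,955/4⌋ = $30,488 → take SL $30,488. Book value $120,867.
Accumulated through year 5 = $347,295 − $120,867 = $226,428.

$226,428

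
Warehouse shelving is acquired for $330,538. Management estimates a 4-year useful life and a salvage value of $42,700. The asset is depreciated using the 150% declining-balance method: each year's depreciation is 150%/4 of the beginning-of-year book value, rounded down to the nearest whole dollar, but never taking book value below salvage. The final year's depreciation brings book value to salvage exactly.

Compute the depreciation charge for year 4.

Depreciable base = $330,538 − $42,700 = $287,838.
Year 1: ⌊$330,538 × 150%/4⌋ = $123,951. Book value $206,587.
Year 2: ⌊$206,587 × 150%/4⌋ = $77,470. Book value $129,117.
Year 3: ⌊$129,117 × 150%/4⌋ = $48,418. Book value $80,699.
Year 4 (final): $80,699 − $42,700 = $37,999. Book value $42,700.

$37,999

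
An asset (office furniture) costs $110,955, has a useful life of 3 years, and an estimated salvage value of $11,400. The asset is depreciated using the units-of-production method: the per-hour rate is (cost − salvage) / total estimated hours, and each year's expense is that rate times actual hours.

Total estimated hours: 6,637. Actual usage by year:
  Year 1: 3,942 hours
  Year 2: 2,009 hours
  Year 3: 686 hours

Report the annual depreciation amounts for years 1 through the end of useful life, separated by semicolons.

Depreciable base = $110,955 − $11,400 = $99,555.
Rate = $99,555 / 6,637 hours = $15 per hour.
Year 1: 3,942 × $15 = $59,130. Book value $51,825.
Year 2: 2,009 × $15 = $30,135. Book value $21,690.
Year 3: 686 × $15 = $10,290. Book value $11,400.

$59,130; $30,135; $10,290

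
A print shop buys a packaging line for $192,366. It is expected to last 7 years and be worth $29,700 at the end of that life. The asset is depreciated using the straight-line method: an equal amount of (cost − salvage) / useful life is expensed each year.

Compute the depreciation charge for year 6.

$23,238

Depreciable base = $192,366 − $29,700 = $162,666.
Annual expense = $162,666 / 7 = $23,238.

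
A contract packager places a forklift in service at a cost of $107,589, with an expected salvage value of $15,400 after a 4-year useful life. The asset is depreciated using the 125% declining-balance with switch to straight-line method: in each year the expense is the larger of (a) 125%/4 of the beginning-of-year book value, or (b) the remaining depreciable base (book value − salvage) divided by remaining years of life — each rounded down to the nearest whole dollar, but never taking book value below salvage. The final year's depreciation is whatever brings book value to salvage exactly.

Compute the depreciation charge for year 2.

Depreciable base = $107,589 − $15,400 = $92,189.
Year 1: DB = ⌊$107,589 × 125%/4⌋ = $33,621; SL = ⌊$92,189/4⌋ = $23,047 → take DB $33,621. Book value $73,968.
Year 2: DB = ⌊$73,968 × 125%/4⌋ = $23,115; SL = ⌊$58,568/3⌋ = $19,522 → take DB $23,115. Book value $50,853.

$23,115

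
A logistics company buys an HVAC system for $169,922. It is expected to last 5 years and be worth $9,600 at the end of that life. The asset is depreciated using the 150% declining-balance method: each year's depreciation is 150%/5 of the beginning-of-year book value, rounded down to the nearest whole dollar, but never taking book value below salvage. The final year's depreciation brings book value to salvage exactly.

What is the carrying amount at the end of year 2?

Depreciable base = $169,922 − $9,600 = $160,322.
Year 1: ⌊$169,922 × 150%/5⌋ = $50,976. Book value $118,946.
Year 2: ⌊$118,946 × 150%/5⌋ = $35,683. Book value $83,263.

$83,263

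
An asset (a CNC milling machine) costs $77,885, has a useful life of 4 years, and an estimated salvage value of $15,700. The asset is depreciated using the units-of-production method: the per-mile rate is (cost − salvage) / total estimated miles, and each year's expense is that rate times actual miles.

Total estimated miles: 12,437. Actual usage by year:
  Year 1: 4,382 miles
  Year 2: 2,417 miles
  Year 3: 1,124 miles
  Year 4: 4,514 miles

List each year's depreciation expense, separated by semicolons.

$21,910; $12,085; $5,620; $22,570

Depreciable base = $77,885 − $15,700 = $62,185.
Rate = $62,185 / 12,437 miles = $5 per mile.
Year 1: 4,382 × $5 = $21,910. Book value $55,975.
Year 2: 2,417 × $5 = $12,085. Book value $43,890.
Year 3: 1,124 × $5 = $5,620. Book value $38,270.
Year 4: 4,514 × $5 = $22,570. Book value $15,700.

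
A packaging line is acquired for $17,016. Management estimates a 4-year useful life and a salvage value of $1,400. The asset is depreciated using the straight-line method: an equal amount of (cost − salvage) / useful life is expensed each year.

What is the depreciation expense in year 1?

$3,904

Depreciable base = $17,016 − $1,400 = $15,616.
Annual expense = $15,616 / 4 = $3,904.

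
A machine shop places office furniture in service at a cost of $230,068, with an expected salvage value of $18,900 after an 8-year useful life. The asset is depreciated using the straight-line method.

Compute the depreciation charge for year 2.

Depreciable base = $230,068 − $18,900 = $211,168.
Annual expense = $211,168 / 8 = $26,396.

$26,396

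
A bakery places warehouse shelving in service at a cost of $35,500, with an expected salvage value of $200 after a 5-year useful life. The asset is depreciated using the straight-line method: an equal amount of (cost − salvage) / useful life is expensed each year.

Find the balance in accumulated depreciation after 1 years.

$7,060

Depreciable base = $35,500 − $200 = $35,300.
Annual expense = $35,300 / 5 = $7,060.
End of year 1: book value $28,440.
Accumulated through year 1 = $35,500 − $28,440 = $7,060.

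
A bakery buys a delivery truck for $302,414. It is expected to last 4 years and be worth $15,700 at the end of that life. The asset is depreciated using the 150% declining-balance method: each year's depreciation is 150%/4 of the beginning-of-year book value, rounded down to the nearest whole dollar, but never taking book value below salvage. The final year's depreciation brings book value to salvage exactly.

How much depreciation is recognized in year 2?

$70,878

Depreciable base = $302,414 − $15,700 = $286,714.
Year 1: ⌊$302,414 × 150%/4⌋ = $113,405. Book value $189,009.
Year 2: ⌊$189,009 × 150%/4⌋ = $70,878. Book value $118,131.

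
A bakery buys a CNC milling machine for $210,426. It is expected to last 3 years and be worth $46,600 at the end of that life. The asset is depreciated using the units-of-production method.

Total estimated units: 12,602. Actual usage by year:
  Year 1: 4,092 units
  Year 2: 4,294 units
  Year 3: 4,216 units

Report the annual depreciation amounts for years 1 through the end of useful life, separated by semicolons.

$53,196; $55,822; $54,808

Depreciable base = $210,426 − $46,600 = $163,826.
Rate = $163,826 / 12,602 units = $13 per unit.
Year 1: 4,092 × $13 = $53,196. Book value $157,230.
Year 2: 4,294 × $13 = $55,822. Book value $101,408.
Year 3: 4,216 × $13 = $54,808. Book value $46,600.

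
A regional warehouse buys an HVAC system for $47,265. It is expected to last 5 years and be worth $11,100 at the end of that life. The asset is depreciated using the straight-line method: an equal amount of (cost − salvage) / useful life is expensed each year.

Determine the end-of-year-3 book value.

$25,566

Depreciable base = $47,265 − $11,100 = $36,165.
Annual expense = $36,165 / 5 = $7,233.
End of year 1: book value $40,032.
End of year 2: book value $32,799.
End of year 3: book value $25,566.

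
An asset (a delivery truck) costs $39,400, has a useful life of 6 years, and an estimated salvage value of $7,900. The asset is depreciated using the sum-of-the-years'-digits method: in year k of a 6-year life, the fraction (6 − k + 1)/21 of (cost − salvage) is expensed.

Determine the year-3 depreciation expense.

Depreciable base = $39,400 − $7,900 = $31,500.
Sum of the years' digits = 6+5+4+3+2+1 = 21.
Year 1: $31,500 × 6/21 = $9,000. Book value $30,400.
Year 2: $31,500 × 5/21 = $7,500. Book value $22,900.
Year 3: $31,500 × 4/21 = $6,000. Book value $16,900.

$6,000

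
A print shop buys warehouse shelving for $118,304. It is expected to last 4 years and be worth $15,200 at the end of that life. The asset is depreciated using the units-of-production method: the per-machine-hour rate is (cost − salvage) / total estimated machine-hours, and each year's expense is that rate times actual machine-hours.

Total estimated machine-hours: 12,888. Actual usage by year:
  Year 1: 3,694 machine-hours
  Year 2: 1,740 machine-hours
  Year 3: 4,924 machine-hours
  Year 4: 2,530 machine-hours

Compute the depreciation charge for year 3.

$39,392

Depreciable base = $118,304 − $15,200 = $103,104.
Rate = $103,104 / 12,888 machine-hours = $8 per machine-hour.
Year 1: 3,694 × $8 = $29,552. Book value $88,752.
Year 2: 1,740 × $8 = $13,920. Book value $74,832.
Year 3: 4,924 × $8 = $39,392. Book value $35,440.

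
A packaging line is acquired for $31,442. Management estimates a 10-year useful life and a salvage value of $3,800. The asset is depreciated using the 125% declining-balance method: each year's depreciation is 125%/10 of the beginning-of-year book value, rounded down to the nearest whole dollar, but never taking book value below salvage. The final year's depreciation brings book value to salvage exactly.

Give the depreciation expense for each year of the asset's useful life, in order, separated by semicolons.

Depreciable base = $31,442 − $3,800 = $27,642.
Year 1: ⌊$31,442 × 125%/10⌋ = $3,930. Book value $27,512.
Year 2: ⌊$27,512 × 125%/10⌋ = $3,439. Book value $24,073.
Year 3: ⌊$24,073 × 125%/10⌋ = $3,009. Book value $21,064.
Year 4: ⌊$21,064 × 125%/10⌋ = $2,633. Book value $18,431.
Year 5: ⌊$18,431 × 125%/10⌋ = $2,303. Book value $16,128.
Year 6: ⌊$16,128 × 125%/10⌋ = $2,016. Book value $14,112.
Year 7: ⌊$14,112 × 125%/10⌋ = $1,764. Book value $12,348.
Year 8: ⌊$12,348 × 125%/10⌋ = $1,543. Book value $10,805.
Year 9: ⌊$10,805 × 125%/10⌋ = $1,350. Book value $9,455.
Year 10 (final): $9,455 − $3,800 = $5,655. Book value $3,800.

$3,930; $3,439; $3,009; $2,633; $2,303; $2,016; $1,764; $1,543; $1,350; $5,655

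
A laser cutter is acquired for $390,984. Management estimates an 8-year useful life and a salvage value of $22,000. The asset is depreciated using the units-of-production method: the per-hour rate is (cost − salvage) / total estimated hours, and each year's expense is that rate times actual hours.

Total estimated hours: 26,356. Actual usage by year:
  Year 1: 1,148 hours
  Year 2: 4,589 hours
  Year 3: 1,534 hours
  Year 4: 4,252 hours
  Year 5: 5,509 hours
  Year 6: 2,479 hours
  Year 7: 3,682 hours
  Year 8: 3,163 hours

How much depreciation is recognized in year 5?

$77,126

Depreciable base = $390,984 − $22,000 = $368,984.
Rate = $368,984 / 26,356 hours = $14 per hour.
Year 1: 1,148 × $14 = $16,072. Book value $374,912.
Year 2: 4,589 × $14 = $64,246. Book value $310,666.
Year 3: 1,534 × $14 = $21,476. Book value $289,190.
Year 4: 4,252 × $14 = $59,528. Book value $229,662.
Year 5: 5,509 × $14 = $77,126. Book value $152,536.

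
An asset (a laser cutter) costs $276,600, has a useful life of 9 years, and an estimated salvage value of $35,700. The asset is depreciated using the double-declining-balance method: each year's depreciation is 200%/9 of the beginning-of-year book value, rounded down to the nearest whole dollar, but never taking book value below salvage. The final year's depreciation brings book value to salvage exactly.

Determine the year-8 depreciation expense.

$10,584

Depreciable base = $276,600 − $35,700 = $240,900.
Year 1: ⌊$276,600 × 200%/9⌋ = $61,466. Book value $215,134.
Year 2: ⌊$215,134 × 200%/9⌋ = $47,807. Book value $167,327.
Year 3: ⌊$167,327 × 200%/9⌋ = $37,183. Book value $130,144.
Year 4: ⌊$130,144 × 200%/9⌋ = $28,920. Book value $101,224.
Year 5: ⌊$101,224 × 200%/9⌋ = $22,494. Book value $78,730.
Year 6: ⌊$78,730 × 200%/9⌋ = $17,495. Book value $61,235.
Year 7: ⌊$61,235 × 200%/9⌋ = $13,607. Book value $47,628.
Year 8: ⌊$47,628 × 200%/9⌋ = $10,584. Book value $37,044.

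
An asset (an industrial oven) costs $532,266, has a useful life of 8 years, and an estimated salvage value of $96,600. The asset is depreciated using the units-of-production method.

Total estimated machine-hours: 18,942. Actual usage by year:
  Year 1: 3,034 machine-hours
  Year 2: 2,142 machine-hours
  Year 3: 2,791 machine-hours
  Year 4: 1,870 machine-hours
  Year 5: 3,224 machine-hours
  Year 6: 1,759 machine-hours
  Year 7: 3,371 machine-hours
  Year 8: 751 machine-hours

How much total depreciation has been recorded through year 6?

Depreciable base = $532,266 − $96,600 = $435,666.
Rate = $435,666 / 18,942 machine-hours = $23 per machine-hour.
Year 1: 3,034 × $23 = $69,782. Book value $462,484.
Year 2: 2,142 × $23 = $49,266. Book value $413,218.
Year 3: 2,791 × $23 = $64,193. Book value $349,025.
Year 4: 1,870 × $23 = $43,010. Book value $306,015.
Year 5: 3,224 × $23 = $74,152. Book value $231,863.
Year 6: 1,759 × $23 = $40,457. Book value $191,406.
Accumulated through year 6 = $532,266 − $191,406 = $340,860.

$340,860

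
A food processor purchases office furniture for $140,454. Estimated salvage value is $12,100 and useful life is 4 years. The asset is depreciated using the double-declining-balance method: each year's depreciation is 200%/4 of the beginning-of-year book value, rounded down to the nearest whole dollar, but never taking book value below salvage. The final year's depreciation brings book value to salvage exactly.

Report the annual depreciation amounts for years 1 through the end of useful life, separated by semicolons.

$70,227; $35,113; $17,557; $5,457

Depreciable base = $140,454 − $12,100 = $128,354.
Year 1: ⌊$140,454 × 200%/4⌋ = $70,227. Book value $70,227.
Year 2: ⌊$70,227 × 200%/4⌋ = $35,113. Book value $35,114.
Year 3: ⌊$35,114 × 200%/4⌋ = $17,557. Book value $17,557.
Year 4 (final): $17,557 − $12,100 = $5,457. Book value $12,100.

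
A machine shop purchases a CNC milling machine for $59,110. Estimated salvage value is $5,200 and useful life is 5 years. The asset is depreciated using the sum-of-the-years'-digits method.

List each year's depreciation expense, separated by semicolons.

$17,970; $14,376; $10,782; $7,188; $3,594

Depreciable base = $59,110 − $5,200 = $53,910.
Sum of the years' digits = 5+4+3+2+1 = 15.
Year 1: $53,910 × 5/15 = $17,970. Book value $41,140.
Year 2: $53,910 × 4/15 = $14,376. Book value $26,764.
Year 3: $53,910 × 3/15 = $10,782. Book value $15,982.
Year 4: $53,910 × 2/15 = $7,188. Book value $8,794.
Year 5: $53,910 × 1/15 = $3,594. Book value $5,200.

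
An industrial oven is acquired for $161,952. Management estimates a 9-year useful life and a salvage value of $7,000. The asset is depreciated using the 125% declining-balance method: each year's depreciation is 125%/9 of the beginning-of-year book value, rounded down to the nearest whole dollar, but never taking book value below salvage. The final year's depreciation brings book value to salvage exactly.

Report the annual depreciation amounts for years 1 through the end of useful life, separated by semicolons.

Depreciable base = $161,952 − $7,000 = $154,952.
Year 1: ⌊$161,952 × 125%/9⌋ = $22,493. Book value $139,459.
Year 2: ⌊$139,459 × 125%/9⌋ = $19,369. Book value $120,090.
Year 3: ⌊$120,090 × 125%/9⌋ = $16,679. Book value $103,411.
Year 4: ⌊$103,411 × 125%/9⌋ = $14,362. Book value $89,049.
Year 5: ⌊$89,049 × 125%/9⌋ = $12,367. Book value $76,682.
Year 6: ⌊$76,682 × 125%/9⌋ = $10,650. Book value $66,032.
Year 7: ⌊$66,032 × 125%/9⌋ = $9,171. Book value $56,861.
Year 8: ⌊$56,861 × 125%/9⌋ = $7,897. Book value $48,964.
Year 9 (final): $48,964 − $7,000 = $41,964. Book value $7,000.

$22,493; $19,369; $16,679; $14,362; $12,367; $10,650; $9,171; $7,897; $41,964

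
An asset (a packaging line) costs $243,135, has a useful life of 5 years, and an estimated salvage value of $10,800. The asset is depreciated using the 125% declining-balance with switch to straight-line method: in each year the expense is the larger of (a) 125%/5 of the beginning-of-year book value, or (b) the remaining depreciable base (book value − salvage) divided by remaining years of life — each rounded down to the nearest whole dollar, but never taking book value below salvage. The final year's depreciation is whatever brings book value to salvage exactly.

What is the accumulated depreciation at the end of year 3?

Depreciable base = $243,135 − $10,800 = $232,335.
Year 1: DB = ⌊$243,135 × 125%/5⌋ = $60,783; SL = ⌊$232,335/5⌋ = $46,467 → take DB $60,783. Book value $182,352.
Year 2: DB = ⌊$182,352 × 125%/5⌋ = $45,588; SL = ⌊$171,552/4⌋ = $42,888 → take DB $45,588. Book value $136,764.
Year 3: DB = ⌊$136,764 × 125%/5⌋ = $34,191; SL = ⌊$125,964/3⌋ = $41,988 → take SL $41,988. Book value $94,776.
Accumulated through year 3 = $243,135 − $94,776 = $148,359.

$148,359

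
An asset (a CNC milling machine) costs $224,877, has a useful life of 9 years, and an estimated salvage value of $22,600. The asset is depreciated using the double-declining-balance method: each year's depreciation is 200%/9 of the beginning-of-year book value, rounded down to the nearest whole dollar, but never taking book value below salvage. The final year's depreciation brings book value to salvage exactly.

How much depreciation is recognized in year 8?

Depreciable base = $224,877 − $22,600 = $202,277.
Year 1: ⌊$224,877 × 200%/9⌋ = $49,972. Book value $174,905.
Year 2: ⌊$174,905 × 200%/9⌋ = $38,867. Book value $136,038.
Year 3: ⌊$136,038 × 200%/9⌋ = $30,230. Book value $105,808.
Year 4: ⌊$105,808 × 200%/9⌋ = $23,512. Book value $82,296.
Year 5: ⌊$82,296 × 200%/9⌋ = $18,288. Book value $64,008.
Year 6: ⌊$64,008 × 200%/9⌋ = $14,224. Book value $49,784.
Year 7: ⌊$49,784 × 200%/9⌋ = $11,063. Book value $38,721.
Year 8: ⌊$38,721 × 200%/9⌋ = $8,604. Book value $30,117.

$8,604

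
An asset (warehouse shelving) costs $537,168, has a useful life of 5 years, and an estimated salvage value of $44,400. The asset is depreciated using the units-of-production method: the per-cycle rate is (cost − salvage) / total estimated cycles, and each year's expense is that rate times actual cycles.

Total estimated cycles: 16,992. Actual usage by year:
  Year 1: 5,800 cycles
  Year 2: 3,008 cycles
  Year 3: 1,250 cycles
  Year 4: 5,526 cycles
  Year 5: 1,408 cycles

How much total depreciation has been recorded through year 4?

Depreciable base = $537,168 − $44,400 = $492,768.
Rate = $492,768 / 16,992 cycles = $29 per cycle.
Year 1: 5,800 × $29 = $168,200. Book value $368,968.
Year 2: 3,008 × $29 = $87,232. Book value $281,736.
Year 3: 1,250 × $29 = $36,250. Book value $245,486.
Year 4: 5,526 × $29 = $160,254. Book value $85,232.
Accumulated through year 4 = $537,168 − $85,232 = $451,936.

$451,936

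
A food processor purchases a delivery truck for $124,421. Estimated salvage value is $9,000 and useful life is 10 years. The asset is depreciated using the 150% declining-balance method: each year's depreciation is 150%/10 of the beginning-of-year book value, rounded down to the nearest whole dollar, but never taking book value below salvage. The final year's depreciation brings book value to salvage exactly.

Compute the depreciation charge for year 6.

$8,281

Depreciable base = $124,421 − $9,000 = $115,421.
Year 1: ⌊$124,421 × 150%/10⌋ = $18,663. Book value $105,758.
Year 2: ⌊$105,758 × 150%/10⌋ = $15,863. Book value $89,895.
Year 3: ⌊$89,895 × 150%/10⌋ = $13,484. Book value $76,411.
Year 4: ⌊$76,411 × 150%/10⌋ = $11,461. Book value $64,950.
Year 5: ⌊$64,950 × 150%/10⌋ = $9,742. Book value $55,208.
Year 6: ⌊$55,208 × 150%/10⌋ = $8,281. Book value $46,927.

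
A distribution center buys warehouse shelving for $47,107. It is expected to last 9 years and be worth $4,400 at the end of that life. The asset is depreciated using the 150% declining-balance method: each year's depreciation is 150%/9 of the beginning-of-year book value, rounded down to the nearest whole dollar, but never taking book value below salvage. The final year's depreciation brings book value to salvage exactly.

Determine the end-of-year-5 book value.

Depreciable base = $47,107 − $4,400 = $42,707.
Year 1: ⌊$47,107 × 150%/9⌋ = $7,851. Book value $39,256.
Year 2: ⌊$39,256 × 150%/9⌋ = $6,542. Book value $32,714.
Year 3: ⌊$32,714 × 150%/9⌋ = $5,452. Book value $27,262.
Year 4: ⌊$27,262 × 150%/9⌋ = $4,543. Book value $22,719.
Year 5: ⌊$22,719 × 150%/9⌋ = $3,786. Book value $18,933.

$18,933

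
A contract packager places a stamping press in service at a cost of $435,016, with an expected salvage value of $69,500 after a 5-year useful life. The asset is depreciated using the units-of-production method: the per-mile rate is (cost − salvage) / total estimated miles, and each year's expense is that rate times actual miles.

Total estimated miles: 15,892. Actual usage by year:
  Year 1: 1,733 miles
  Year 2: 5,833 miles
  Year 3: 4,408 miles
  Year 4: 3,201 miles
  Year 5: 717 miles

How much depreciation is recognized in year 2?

Depreciable base = $435,016 − $69,500 = $365,516.
Rate = $365,516 / 15,892 miles = $23 per mile.
Year 1: 1,733 × $23 = $39,859. Book value $395,157.
Year 2: 5,833 × $23 = $134,159. Book value $260,998.

$134,159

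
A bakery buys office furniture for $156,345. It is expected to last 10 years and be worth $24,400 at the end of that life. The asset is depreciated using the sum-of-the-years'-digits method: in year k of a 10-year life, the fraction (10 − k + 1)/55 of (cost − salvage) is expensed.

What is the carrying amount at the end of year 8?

Depreciable base = $156,345 − $24,400 = $131,945.
Sum of the years' digits = 10+9+8+7+6+5+4+3+2+1 = 55.
Year 1: $131,945 × 10/55 = $23,990. Book value $132,355.
Year 2: $131,945 × 9/55 = $21,591. Book value $110,764.
Year 3: $131,945 × 8/55 = $19,192. Book value $91,572.
Year 4: $131,945 × 7/55 = $16,793. Book value $74,779.
Year 5: $131,945 × 6/55 = $14,394. Book value $60,385.
Year 6: $131,945 × 5/55 = $11,995. Book value $48,390.
Year 7: $131,945 × 4/55 = $9,596. Book value $38,794.
Year 8: $131,945 × 3/55 = $7,197. Book value $31,597.

$31,597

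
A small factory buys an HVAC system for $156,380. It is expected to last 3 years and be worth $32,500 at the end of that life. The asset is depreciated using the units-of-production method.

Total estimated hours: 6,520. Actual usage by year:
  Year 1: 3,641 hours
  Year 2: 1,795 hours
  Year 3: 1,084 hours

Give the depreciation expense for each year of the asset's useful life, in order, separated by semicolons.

Depreciable base = $156,380 − $32,500 = $123,880.
Rate = $123,880 / 6,520 hours = $19 per hour.
Year 1: 3,641 × $19 = $69,179. Book value $87,201.
Year 2: 1,795 × $19 = $34,105. Book value $53,096.
Year 3: 1,084 × $19 = $20,596. Book value $32,500.

$69,179; $34,105; $20,596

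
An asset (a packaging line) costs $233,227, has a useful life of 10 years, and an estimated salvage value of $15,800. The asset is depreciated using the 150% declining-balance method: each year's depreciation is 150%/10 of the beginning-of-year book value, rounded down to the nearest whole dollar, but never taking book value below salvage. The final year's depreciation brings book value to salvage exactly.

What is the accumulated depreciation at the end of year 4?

Depreciable base = $233,227 − $15,800 = $217,427.
Year 1: ⌊$233,227 × 150%/10⌋ = $34,984. Book value $198,243.
Year 2: ⌊$198,243 × 150%/10⌋ = $29,736. Book value $168,507.
Year 3: ⌊$168,507 × 150%/10⌋ = $25,276. Book value $143,231.
Year 4: ⌊$143,231 × 150%/10⌋ = $21,484. Book value $121,747.
Accumulated through year 4 = $233,227 − $121,747 = $111,480.

$111,480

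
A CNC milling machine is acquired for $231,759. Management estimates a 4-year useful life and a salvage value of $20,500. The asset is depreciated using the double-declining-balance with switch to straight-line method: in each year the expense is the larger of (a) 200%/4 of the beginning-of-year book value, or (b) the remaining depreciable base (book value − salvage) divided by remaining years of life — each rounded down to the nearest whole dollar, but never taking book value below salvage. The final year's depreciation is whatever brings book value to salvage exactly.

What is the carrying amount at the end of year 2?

$57,940

Depreciable base = $231,759 − $20,500 = $211,259.
Year 1: DB = ⌊$231,759 × 200%/4⌋ = $115,879; SL = ⌊$211,259/4⌋ = $52,814 → take DB $115,879. Book value $115,880.
Year 2: DB = ⌊$115,880 × 200%/4⌋ = $57,940; SL = ⌊$95,380/3⌋ = $31,793 → take DB $57,940. Book value $57,940.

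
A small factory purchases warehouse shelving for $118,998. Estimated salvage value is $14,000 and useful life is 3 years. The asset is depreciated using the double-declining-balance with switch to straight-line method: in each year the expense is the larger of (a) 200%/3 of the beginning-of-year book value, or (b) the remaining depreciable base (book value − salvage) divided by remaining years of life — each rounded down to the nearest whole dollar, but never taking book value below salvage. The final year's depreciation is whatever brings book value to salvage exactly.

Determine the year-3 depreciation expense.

$0

Depreciable base = $118,998 − $14,000 = $104,998.
Year 1: DB = ⌊$118,998 × 200%/3⌋ = $79,332; SL = ⌊$104,998/3⌋ = $34,999 → take DB $79,332. Book value $39,666.
Year 2: DB = ⌊$39,666 × 200%/3⌋ = $26,444; SL = ⌊$25,666/2⌋ = $12,833 → take DB $26,444, capped at $25,666. Book value $14,000.
Year 3 (final): $14,000 − $14,000 = $0. Book value $14,000.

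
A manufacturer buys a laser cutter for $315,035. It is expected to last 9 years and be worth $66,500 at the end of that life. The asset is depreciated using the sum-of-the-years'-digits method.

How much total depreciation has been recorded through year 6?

$215,397

Depreciable base = $315,035 − $66,500 = $248,535.
Sum of the years' digits = 9+8+7+6+5+4+3+2+1 = 45.
Year 1: $248,535 × 9/45 = $49,707. Book value $265,328.
Year 2: $248,535 × 8/45 = $44,184. Book value $221,144.
Year 3: $248,535 × 7/45 = $38,661. Book value $182,483.
Year 4: $248,535 × 6/45 = $33,138. Book value $149,345.
Year 5: $248,535 × 5/45 = $27,615. Book value $121,730.
Year 6: $248,535 × 4/45 = $22,092. Book value $99,638.
Accumulated through year 6 = $315,035 − $99,638 = $215,397.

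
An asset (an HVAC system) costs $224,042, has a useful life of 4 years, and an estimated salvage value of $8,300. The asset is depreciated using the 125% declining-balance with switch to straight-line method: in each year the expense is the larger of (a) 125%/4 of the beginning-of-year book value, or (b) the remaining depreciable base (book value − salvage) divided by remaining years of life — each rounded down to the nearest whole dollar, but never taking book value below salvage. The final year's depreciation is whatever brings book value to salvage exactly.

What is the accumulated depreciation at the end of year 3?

Depreciable base = $224,042 − $8,300 = $215,742.
Year 1: DB = ⌊$224,042 × 125%/4⌋ = $70,013; SL = ⌊$215,742/4⌋ = $53,935 → take DB $70,013. Book value $154,029.
Year 2: DB = ⌊$154,029 × 125%/4⌋ = $48,134; SL = ⌊$145,729/3⌋ = $48,576 → take SL $48,576. Book value $105,453.
Year 3: DB = ⌊$105,453 × 125%/4⌋ = $32,954; SL = ⌊$97,153/2⌋ = $48,576 → take SL $48,576. Book value $56,877.
Accumulated through year 3 = $224,042 − $56,877 = $167,165.

$167,165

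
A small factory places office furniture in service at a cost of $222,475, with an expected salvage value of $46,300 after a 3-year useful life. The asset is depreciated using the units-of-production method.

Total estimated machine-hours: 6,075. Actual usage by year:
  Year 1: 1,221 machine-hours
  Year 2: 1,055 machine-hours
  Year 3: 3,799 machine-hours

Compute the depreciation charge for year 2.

$30,595

Depreciable base = $222,475 − $46,300 = $176,175.
Rate = $176,175 / 6,075 machine-hours = $29 per machine-hour.
Year 1: 1,221 × $29 = $35,409. Book value $187,066.
Year 2: 1,055 × $29 = $30,595. Book value $156,471.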